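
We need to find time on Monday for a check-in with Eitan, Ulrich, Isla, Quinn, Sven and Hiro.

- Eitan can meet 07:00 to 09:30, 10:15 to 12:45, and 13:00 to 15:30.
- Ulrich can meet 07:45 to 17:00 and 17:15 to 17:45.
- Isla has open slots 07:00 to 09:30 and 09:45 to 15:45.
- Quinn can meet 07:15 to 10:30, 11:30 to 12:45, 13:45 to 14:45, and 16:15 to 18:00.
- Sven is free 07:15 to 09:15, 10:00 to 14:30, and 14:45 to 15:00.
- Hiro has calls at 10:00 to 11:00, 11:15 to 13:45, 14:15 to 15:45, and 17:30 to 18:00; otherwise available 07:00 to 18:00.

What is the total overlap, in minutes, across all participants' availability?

Hiro free within 07:00–18:00: 07:00–10:00, 11:00–11:15, 13:45–14:15, 15:45–17:30.
Eitan ∩ Ulrich: 07:45–09:30, 10:15–12:45, 13:00–15:30.
Eitan ∩ Ulrich ∩ Isla: 07:45–09:30, 10:15–12:45, 13:00–15:30.
Eitan ∩ Ulrich ∩ Isla ∩ Quinn: 07:45–09:30, 10:15–10:30, 11:30–12:45, 13:45–14:45.
Eitan ∩ Ulrich ∩ Isla ∩ Quinn ∩ Sven: 07:45–09:15, 10:15–10:30, 11:30–12:45, 13:45–14:30.
Eitan ∩ Ulrich ∩ Isla ∩ Quinn ∩ Sven ∩ Hiro: 07:45–09:15, 13:45–14:15.
Total common minutes: 90 + 30 = 120.

120 minutes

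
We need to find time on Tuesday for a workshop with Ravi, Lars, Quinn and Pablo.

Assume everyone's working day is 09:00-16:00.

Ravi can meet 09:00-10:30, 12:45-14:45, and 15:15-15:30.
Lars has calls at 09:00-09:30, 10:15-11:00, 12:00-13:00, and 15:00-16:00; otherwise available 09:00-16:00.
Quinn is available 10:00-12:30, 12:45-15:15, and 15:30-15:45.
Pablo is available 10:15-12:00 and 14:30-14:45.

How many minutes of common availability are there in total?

15 minutes

Lars free within 09:00–16:00: 09:30–10:15, 11:00–12:00, 13:00–15:00.
Ravi ∩ Lars: 09:30–10:15, 13:00–14:45.
Ravi ∩ Lars ∩ Quinn: 10:00–10:15, 13:00–14:45.
Ravi ∩ Lars ∩ Quinn ∩ Pablo: 14:30–14:45.
Total common minutes: 15.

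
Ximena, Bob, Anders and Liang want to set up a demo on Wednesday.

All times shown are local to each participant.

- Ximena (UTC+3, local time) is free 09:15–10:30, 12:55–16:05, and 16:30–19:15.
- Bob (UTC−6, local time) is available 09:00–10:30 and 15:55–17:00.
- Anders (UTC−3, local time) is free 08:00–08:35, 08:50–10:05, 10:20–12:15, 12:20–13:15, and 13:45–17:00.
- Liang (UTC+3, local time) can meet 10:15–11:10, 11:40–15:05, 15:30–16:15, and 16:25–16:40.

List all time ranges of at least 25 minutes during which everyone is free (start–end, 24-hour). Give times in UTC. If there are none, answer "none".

Ximena → UTC: 06:15–07:30, 09:55–13:05, 13:30–16:15.
Bob → UTC: 15:00–16:30, 21:55–23:00.
Anders → UTC: 11:00–11:35, 11:50–13:05, 13:20–15:15, 15:20–16:15, 16:45–20:00.
Liang → UTC: 07:15–08:10, 08:40–12:05, 12:30–13:15, 13:25–13:40.
Ximena ∩ Bob: 15:00–16:15.
Ximena ∩ Bob ∩ Anders: 15:00–15:15, 15:20–16:15.
Ximena ∩ Bob ∩ Anders ∩ Liang: (none).
Windows ≥ 25 min: (none).

none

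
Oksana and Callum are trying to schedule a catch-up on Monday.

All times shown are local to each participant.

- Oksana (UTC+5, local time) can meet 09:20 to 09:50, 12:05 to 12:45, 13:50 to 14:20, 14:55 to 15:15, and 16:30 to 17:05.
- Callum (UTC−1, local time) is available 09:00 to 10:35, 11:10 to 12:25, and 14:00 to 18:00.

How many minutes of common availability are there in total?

Oksana → UTC: 04:20–04:50, 07:05–07:45, 08:50–09:20, 09:55–10:15, 11:30–12:05.
Callum → UTC: 10:00–11:35, 12:10–13:25, 15:00–19:00.
Oksana ∩ Callum: 10:00–10:15, 11:30–11:35.
Total common minutes: 15 + 5 = 20.

20 minutes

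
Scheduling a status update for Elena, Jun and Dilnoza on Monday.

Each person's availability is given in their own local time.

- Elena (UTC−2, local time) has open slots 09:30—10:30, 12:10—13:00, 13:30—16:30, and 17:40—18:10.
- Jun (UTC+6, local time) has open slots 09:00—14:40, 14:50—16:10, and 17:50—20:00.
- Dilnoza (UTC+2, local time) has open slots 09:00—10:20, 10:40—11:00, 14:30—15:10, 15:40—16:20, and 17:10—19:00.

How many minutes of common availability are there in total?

Elena → UTC: 11:30–12:30, 14:10–15:00, 15:30–18:30, 19:40–20:10.
Jun → UTC: 03:00–08:40, 08:50–10:10, 11:50–14:00.
Dilnoza → UTC: 07:00–08:20, 08:40–09:00, 12:30–13:10, 13:40–14:20, 15:10–17:00.
Elena ∩ Jun: 11:50–12:30.
Elena ∩ Jun ∩ Dilnoza: (none).
Total common minutes: 0.

0 minutes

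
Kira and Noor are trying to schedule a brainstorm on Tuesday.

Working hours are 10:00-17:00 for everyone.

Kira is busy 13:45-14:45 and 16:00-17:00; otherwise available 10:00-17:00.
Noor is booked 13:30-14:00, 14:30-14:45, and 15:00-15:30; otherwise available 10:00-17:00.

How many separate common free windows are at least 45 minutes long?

1

Kira free within 10:00–17:00: 10:00–13:45, 14:45–16:00.
Noor free within 10:00–17:00: 10:00–13:30, 14:00–14:30, 14:45–15:00, 15:30–17:00.
Kira ∩ Noor: 10:00–13:30, 14:45–15:00, 15:30–16:00.
Windows ≥ 45 min: 10:00–13:30.
That's 1 window.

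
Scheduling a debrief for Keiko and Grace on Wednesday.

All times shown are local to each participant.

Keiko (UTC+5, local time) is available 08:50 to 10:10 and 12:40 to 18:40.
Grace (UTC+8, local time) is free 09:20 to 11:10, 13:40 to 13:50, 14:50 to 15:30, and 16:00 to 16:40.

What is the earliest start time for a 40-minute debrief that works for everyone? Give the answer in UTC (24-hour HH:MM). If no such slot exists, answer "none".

Keiko → UTC: 03:50–05:10, 07:40–13:40.
Grace → UTC: 01:20–03:10, 05:40–05:50, 06:50–07:30, 08:00–08:40.
Keiko ∩ Grace: 08:00–08:40.
Windows ≥ 40 min: 08:00–08:40.
Earliest such window starts at 08:00.

08:00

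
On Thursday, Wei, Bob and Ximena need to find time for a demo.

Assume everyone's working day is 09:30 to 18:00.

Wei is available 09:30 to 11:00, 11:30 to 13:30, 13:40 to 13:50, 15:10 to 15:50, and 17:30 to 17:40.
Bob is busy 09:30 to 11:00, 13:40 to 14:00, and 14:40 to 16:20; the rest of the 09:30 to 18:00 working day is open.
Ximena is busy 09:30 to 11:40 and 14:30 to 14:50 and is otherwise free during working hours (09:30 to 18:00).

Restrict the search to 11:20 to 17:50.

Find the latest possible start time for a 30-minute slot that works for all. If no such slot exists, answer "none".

Bob free within 09:30–18:00: 11:00–13:40, 14:00–14:40, 16:20–18:00.
Ximena free within 09:30–18:00: 11:40–14:30, 14:50–18:00.
Wei ∩ Bob: 11:30–13:30, 17:30–17:40.
Wei ∩ Bob ∩ Ximena: 11:40–13:30, 17:30–17:40.
Restricted to 11:20–17:50: 11:40–13:30, 17:30–17:40.
Windows ≥ 30 min: 11:40–13:30.
Latest start in the last window 11:40–13:30 is 13:30 − 30 min = 13:00.

13:00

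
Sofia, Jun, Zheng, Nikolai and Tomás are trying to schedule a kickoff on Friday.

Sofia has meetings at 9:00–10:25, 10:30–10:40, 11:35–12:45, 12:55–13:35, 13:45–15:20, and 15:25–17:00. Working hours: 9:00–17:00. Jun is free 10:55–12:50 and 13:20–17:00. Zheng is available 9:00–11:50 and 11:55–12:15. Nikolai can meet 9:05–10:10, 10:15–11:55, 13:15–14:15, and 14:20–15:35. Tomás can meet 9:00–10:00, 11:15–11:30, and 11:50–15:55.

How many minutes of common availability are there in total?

15 minutes

Sofia free within 09:00–17:00: 10:25–10:30, 10:40–11:35, 12:45–12:55, 13:35–13:45, 15:20–15:25.
Sofia ∩ Jun: 10:55–11:35, 12:45–12:50, 13:35–13:45, 15:20–15:25.
Sofia ∩ Jun ∩ Zheng: 10:55–11:35.
Sofia ∩ Jun ∩ Zheng ∩ Nikolai: 10:55–11:35.
Sofia ∩ Jun ∩ Zheng ∩ Nikolai ∩ Tomás: 11:15–11:30.
Total common minutes: 15.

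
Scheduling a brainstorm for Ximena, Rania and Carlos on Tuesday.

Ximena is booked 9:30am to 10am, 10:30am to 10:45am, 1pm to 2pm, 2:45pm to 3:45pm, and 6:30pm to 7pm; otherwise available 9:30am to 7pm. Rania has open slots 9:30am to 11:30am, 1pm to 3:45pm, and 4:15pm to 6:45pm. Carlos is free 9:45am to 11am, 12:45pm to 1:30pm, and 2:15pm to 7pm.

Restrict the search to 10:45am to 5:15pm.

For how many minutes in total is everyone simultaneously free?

Ximena free within 09:30–19:00: 10:00–10:30, 10:45–13:00, 14:00–14:45, 15:45–18:30.
Ximena ∩ Rania: 10:00–10:30, 10:45–11:30, 14:00–14:45, 16:15–18:30.
Ximena ∩ Rania ∩ Carlos: 10:00–10:30, 10:45–11:00, 14:15–14:45, 16:15–18:30.
Restricted to 10:45–17:15: 10:45–11:00, 14:15–14:45, 16:15–17:15.
Total common minutes: 15 + 30 + 60 = 105.

105 minutes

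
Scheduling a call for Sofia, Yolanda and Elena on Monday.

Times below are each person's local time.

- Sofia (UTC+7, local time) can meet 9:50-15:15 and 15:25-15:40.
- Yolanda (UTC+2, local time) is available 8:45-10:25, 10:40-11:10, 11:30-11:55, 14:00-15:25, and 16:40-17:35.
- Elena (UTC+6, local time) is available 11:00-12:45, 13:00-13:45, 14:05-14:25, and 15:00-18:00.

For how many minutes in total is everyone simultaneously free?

55 minutes

Sofia → UTC: 02:50–08:15, 08:25–08:40.
Yolanda → UTC: 06:45–08:25, 08:40–09:10, 09:30–09:55, 12:00–13:25, 14:40–15:35.
Elena → UTC: 05:00–06:45, 07:00–07:45, 08:05–08:25, 09:00–12:00.
Sofia ∩ Yolanda: 06:45–08:15.
Sofia ∩ Yolanda ∩ Elena: 07:00–07:45, 08:05–08:15.
Total common minutes: 45 + 10 = 55.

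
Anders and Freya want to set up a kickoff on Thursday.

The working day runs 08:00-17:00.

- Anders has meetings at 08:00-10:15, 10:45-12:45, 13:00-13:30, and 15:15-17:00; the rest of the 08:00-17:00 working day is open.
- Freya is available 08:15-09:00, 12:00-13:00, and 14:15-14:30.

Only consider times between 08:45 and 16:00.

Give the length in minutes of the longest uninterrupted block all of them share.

15 minutes

Anders free within 08:00–17:00: 10:15–10:45, 12:45–13:00, 13:30–15:15.
Anders ∩ Freya: 12:45–13:00, 14:15–14:30.
Restricted to 08:45–16:00: 12:45–13:00, 14:15–14:30.
Common window lengths: 15, 15 min; longest is 15.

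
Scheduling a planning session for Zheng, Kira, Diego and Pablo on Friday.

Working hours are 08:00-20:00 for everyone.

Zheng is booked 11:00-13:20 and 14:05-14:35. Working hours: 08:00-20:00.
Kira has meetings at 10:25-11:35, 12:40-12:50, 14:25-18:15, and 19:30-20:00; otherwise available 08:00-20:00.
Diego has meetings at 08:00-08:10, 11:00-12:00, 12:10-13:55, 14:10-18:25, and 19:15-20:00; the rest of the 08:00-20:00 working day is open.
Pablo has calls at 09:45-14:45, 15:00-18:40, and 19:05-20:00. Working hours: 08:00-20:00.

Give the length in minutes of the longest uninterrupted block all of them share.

95 minutes

Zheng free within 08:00–20:00: 08:00–11:00, 13:20–14:05, 14:35–20:00.
Kira free within 08:00–20:00: 08:00–10:25, 11:35–12:40, 12:50–14:25, 18:15–19:30.
Diego free within 08:00–20:00: 08:10–11:00, 12:00–12:10, 13:55–14:10, 18:25–19:15.
Pablo free within 08:00–20:00: 08:00–09:45, 14:45–15:00, 18:40–19:05.
Zheng ∩ Kira: 08:00–10:25, 13:20–14:05, 18:15–19:30.
Zheng ∩ Kira ∩ Diego: 08:10–10:25, 13:55–14:05, 18:25–19:15.
Zheng ∩ Kira ∩ Diego ∩ Pablo: 08:10–09:45, 18:40–19:05.
Common window lengths: 95, 25 min; longest is 95.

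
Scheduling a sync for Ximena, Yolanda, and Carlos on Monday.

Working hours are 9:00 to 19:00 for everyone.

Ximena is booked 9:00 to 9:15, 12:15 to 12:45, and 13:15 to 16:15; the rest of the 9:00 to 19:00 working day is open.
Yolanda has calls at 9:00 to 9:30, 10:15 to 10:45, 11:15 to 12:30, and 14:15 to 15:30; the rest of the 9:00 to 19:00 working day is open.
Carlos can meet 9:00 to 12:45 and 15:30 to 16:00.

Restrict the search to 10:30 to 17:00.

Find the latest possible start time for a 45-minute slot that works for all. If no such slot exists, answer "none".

none

Ximena free within 09:00–19:00: 09:15–12:15, 12:45–13:15, 16:15–19:00.
Yolanda free within 09:00–19:00: 09:30–10:15, 10:45–11:15, 12:30–14:15, 15:30–19:00.
Ximena ∩ Yolanda: 09:30–10:15, 10:45–11:15, 12:45–13:15, 16:15–19:00.
Ximena ∩ Yolanda ∩ Carlos: 09:30–10:15, 10:45–11:15.
Restricted to 10:30–17:00: 10:45–11:15.
Windows ≥ 45 min: (none).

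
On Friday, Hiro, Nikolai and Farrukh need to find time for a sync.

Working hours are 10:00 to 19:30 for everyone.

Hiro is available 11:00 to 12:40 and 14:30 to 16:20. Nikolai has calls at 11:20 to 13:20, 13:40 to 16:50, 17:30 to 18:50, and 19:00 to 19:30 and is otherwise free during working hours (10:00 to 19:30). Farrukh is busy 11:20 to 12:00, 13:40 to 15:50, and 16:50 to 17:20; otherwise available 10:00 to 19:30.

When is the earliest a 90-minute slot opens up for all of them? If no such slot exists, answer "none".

Nikolai free within 10:00–19:30: 10:00–11:20, 13:20–13:40, 16:50–17:30, 18:50–19:00.
Farrukh free within 10:00–19:30: 10:00–11:20, 12:00–13:40, 15:50–16:50, 17:20–19:30.
Hiro ∩ Nikolai: 11:00–11:20.
Hiro ∩ Nikolai ∩ Farrukh: 11:00–11:20.
Windows ≥ 90 min: (none).

none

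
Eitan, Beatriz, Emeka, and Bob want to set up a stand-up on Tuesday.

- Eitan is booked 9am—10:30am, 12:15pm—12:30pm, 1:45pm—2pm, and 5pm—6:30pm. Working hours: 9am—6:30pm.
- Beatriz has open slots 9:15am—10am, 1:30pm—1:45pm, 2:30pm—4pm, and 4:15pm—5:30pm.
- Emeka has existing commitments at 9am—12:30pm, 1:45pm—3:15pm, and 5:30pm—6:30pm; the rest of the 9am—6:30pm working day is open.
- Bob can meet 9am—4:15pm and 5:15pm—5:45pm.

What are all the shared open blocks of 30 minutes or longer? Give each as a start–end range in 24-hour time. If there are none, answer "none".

Eitan free within 09:00–18:30: 10:30–12:15, 12:30–13:45, 14:00–17:00.
Emeka free within 09:00–18:30: 12:30–13:45, 15:15–17:30.
Eitan ∩ Beatriz: 13:30–13:45, 14:30–16:00, 16:15–17:00.
Eitan ∩ Beatriz ∩ Emeka: 13:30–13:45, 15:15–16:00, 16:15–17:00.
Eitan ∩ Beatriz ∩ Emeka ∩ Bob: 13:30–13:45, 15:15–16:00.
Windows ≥ 30 min: 15:15–16:00.

15:15–16:00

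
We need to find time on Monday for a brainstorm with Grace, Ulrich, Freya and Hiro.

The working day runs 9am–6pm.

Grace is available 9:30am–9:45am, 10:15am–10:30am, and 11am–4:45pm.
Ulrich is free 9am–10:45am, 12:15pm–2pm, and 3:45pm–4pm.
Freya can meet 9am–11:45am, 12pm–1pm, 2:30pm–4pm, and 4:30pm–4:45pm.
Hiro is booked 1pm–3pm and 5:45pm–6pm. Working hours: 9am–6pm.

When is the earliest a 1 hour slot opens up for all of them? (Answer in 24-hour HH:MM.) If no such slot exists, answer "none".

Hiro free within 09:00–18:00: 09:00–13:00, 15:00–17:45.
Grace ∩ Ulrich: 09:30–09:45, 10:15–10:30, 12:15–14:00, 15:45–16:00.
Grace ∩ Ulrich ∩ Freya: 09:30–09:45, 10:15–10:30, 12:15–13:00, 15:45–16:00.
Grace ∩ Ulrich ∩ Freya ∩ Hiro: 09:30–09:45, 10:15–10:30, 12:15–13:00, 15:45–16:00.
Windows ≥ 60 min: (none).

none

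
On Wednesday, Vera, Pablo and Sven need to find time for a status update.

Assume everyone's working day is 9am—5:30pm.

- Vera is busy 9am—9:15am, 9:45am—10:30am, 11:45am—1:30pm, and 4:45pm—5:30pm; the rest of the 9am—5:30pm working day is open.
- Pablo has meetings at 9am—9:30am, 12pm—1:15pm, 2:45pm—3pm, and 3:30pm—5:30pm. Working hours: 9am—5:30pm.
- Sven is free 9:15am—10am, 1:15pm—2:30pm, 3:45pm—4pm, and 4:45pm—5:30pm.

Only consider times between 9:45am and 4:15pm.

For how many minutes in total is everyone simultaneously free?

Vera free within 09:00–17:30: 09:15–09:45, 10:30–11:45, 13:30–16:45.
Pablo free within 09:00–17:30: 09:30–12:00, 13:15–14:45, 15:00–15:30.
Vera ∩ Pablo: 09:30–09:45, 10:30–11:45, 13:30–14:45, 15:00–15:30.
Vera ∩ Pablo ∩ Sven: 09:30–09:45, 13:30–14:30.
Restricted to 09:45–16:15: 13:30–14:30.
Total common minutes: 60.

60 minutes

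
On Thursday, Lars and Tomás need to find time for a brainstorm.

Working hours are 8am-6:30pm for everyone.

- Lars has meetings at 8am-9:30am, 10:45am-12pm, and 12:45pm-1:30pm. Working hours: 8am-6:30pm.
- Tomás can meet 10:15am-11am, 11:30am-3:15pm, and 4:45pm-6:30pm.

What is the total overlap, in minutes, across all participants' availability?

Lars free within 08:00–18:30: 09:30–10:45, 12:00–12:45, 13:30–18:30.
Lars ∩ Tomás: 10:15–10:45, 12:00–12:45, 13:30–15:15, 16:45–18:30.
Total common minutes: 30 + 45 + 105 + 105 = 285.

285 minutes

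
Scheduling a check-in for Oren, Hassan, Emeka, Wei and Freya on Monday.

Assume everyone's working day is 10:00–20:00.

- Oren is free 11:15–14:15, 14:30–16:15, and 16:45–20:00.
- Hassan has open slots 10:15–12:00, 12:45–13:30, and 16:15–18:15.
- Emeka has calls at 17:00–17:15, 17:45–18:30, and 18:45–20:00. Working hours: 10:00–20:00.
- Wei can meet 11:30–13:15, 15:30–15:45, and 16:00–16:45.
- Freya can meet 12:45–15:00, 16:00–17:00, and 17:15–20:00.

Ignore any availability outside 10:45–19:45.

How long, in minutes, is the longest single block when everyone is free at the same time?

30 minutes

Emeka free within 10:00–20:00: 10:00–17:00, 17:15–17:45, 18:30–18:45.
Oren ∩ Hassan: 11:15–12:00, 12:45–13:30, 16:45–18:15.
Oren ∩ Hassan ∩ Emeka: 11:15–12:00, 12:45–13:30, 16:45–17:00, 17:15–17:45.
Oren ∩ Hassan ∩ Emeka ∩ Wei: 11:30–12:00, 12:45–13:15.
Oren ∩ Hassan ∩ Emeka ∩ Wei ∩ Freya: 12:45–13:15.
Restricted to 10:45–19:45: 12:45–13:15.
Single common window of 30 minutes.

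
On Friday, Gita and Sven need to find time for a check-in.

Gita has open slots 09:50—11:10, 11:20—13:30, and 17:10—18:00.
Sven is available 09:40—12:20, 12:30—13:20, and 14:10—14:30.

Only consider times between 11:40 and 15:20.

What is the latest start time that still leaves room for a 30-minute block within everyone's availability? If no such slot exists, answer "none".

Gita ∩ Sven: 09:50–11:10, 11:20–12:20, 12:30–13:20.
Restricted to 11:40–15:20: 11:40–12:20, 12:30–13:20.
Windows ≥ 30 min: 11:40–12:20, 12:30–13:20.
Latest start in the last window 12:30–13:20 is 13:20 − 30 min = 12:50.

12:50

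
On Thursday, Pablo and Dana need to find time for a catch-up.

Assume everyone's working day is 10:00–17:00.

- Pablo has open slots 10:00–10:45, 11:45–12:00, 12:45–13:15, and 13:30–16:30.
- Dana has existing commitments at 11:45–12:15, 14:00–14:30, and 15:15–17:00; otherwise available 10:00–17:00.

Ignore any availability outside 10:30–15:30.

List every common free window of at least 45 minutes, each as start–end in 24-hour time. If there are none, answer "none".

Dana free within 10:00–17:00: 10:00–11:45, 12:15–14:00, 14:30–15:15.
Pablo ∩ Dana: 10:00–10:45, 12:45–13:15, 13:30–14:00, 14:30–15:15.
Restricted to 10:30–15:30: 10:30–10:45, 12:45–13:15, 13:30–14:00, 14:30–15:15.
Windows ≥ 45 min: 14:30–15:15.

14:30–15:15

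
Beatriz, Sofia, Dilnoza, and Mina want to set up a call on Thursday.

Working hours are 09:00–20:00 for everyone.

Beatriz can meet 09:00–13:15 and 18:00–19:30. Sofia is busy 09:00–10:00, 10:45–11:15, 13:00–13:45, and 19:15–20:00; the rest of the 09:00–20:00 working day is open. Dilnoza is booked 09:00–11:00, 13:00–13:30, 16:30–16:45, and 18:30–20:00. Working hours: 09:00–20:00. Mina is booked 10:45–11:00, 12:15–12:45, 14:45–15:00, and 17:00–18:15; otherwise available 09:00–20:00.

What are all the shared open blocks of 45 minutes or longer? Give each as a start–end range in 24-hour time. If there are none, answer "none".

11:15–12:15

Sofia free within 09:00–20:00: 10:00–10:45, 11:15–13:00, 13:45–19:15.
Dilnoza free within 09:00–20:00: 11:00–13:00, 13:30–16:30, 16:45–18:30.
Mina free within 09:00–20:00: 09:00–10:45, 11:00–12:15, 12:45–14:45, 15:00–17:00, 18:15–20:00.
Beatriz ∩ Sofia: 10:00–10:45, 11:15–13:00, 18:00–19:15.
Beatriz ∩ Sofia ∩ Dilnoza: 11:15–13:00, 18:00–18:30.
Beatriz ∩ Sofia ∩ Dilnoza ∩ Mina: 11:15–12:15, 12:45–13:00, 18:15–18:30.
Windows ≥ 45 min: 11:15–12:15.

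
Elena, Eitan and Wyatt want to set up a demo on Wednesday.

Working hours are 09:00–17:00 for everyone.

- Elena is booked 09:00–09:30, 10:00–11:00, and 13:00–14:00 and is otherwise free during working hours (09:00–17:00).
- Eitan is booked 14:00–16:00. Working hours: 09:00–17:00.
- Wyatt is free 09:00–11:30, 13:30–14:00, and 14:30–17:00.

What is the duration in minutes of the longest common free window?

Elena free within 09:00–17:00: 09:30–10:00, 11:00–13:00, 14:00–17:00.
Eitan free within 09:00–17:00: 09:00–14:00, 16:00–17:00.
Elena ∩ Eitan: 09:30–10:00, 11:00–13:00, 16:00–17:00.
Elena ∩ Eitan ∩ Wyatt: 09:30–10:00, 11:00–11:30, 16:00–17:00.
Common window lengths: 30, 30, 60 min; longest is 60.

60 minutes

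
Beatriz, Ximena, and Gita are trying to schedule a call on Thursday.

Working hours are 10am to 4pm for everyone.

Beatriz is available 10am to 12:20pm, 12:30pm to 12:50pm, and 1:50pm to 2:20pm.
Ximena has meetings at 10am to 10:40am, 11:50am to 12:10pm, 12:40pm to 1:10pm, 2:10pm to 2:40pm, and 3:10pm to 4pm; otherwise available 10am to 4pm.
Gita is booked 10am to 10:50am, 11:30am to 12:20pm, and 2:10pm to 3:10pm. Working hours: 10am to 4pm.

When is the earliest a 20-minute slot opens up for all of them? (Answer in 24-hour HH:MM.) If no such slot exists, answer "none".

10:50

Ximena free within 10:00–16:00: 10:40–11:50, 12:10–12:40, 13:10–14:10, 14:40–15:10.
Gita free within 10:00–16:00: 10:50–11:30, 12:20–14:10, 15:10–16:00.
Beatriz ∩ Ximena: 10:40–11:50, 12:10–12:20, 12:30–12:40, 13:50–14:10.
Beatriz ∩ Ximena ∩ Gita: 10:50–11:30, 12:30–12:40, 13:50–14:10.
Windows ≥ 20 min: 10:50–11:30, 13:50–14:10.
Earliest such window starts at 10:50.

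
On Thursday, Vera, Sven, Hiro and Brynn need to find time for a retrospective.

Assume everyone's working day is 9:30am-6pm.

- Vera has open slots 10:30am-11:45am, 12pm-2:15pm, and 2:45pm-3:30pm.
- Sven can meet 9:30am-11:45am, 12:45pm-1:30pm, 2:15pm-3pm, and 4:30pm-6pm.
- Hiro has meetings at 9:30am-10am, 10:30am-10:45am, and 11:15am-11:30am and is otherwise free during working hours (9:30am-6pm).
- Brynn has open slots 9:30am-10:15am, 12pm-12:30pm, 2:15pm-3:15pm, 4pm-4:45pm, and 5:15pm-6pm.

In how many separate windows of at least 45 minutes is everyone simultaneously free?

Hiro free within 09:30–18:00: 10:00–10:30, 10:45–11:15, 11:30–18:00.
Vera ∩ Sven: 10:30–11:45, 12:45–13:30, 14:45–15:00.
Vera ∩ Sven ∩ Hiro: 10:45–11:15, 11:30–11:45, 12:45–13:30, 14:45–15:00.
Vera ∩ Sven ∩ Hiro ∩ Brynn: 14:45–15:00.
Windows ≥ 45 min: (none).
That's 0 windows.

0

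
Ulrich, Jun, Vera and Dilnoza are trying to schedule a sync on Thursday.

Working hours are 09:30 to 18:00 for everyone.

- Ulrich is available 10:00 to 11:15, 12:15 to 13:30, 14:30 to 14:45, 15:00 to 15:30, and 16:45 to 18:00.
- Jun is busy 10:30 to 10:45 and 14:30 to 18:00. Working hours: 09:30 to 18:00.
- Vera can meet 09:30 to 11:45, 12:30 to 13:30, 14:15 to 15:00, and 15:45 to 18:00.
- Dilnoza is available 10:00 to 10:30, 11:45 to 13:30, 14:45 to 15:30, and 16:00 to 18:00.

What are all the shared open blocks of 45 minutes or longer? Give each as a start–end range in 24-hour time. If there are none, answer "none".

Jun free within 09:30–18:00: 09:30–10:30, 10:45–14:30.
Ulrich ∩ Jun: 10:00–10:30, 10:45–11:15, 12:15–13:30.
Ulrich ∩ Jun ∩ Vera: 10:00–10:30, 10:45–11:15, 12:30–13:30.
Ulrich ∩ Jun ∩ Vera ∩ Dilnoza: 10:00–10:30, 12:30–13:30.
Windows ≥ 45 min: 12:30–13:30.

12:30–13:30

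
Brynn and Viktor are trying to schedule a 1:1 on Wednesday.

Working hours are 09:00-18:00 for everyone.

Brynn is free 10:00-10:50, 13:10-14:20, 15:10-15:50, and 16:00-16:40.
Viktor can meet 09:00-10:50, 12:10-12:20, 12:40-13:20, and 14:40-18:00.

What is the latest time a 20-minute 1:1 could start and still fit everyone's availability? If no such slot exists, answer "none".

16:20

Brynn ∩ Viktor: 10:00–10:50, 13:10–13:20, 15:10–15:50, 16:00–16:40.
Windows ≥ 20 min: 10:00–10:50, 15:10–15:50, 16:00–16:40.
Latest start in the last window 16:00–16:40 is 16:40 − 20 min = 16:20.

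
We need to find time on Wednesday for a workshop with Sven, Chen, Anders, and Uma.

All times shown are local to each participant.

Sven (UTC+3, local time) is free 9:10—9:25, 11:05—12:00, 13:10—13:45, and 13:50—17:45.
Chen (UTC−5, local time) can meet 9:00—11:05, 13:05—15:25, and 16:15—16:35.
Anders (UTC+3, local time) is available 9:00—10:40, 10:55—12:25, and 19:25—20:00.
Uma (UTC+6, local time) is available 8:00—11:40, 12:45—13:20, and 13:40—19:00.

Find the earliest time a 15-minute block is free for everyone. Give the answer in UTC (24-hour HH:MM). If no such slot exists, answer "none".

Sven → UTC: 06:10–06:25, 08:05–09:00, 10:10–10:45, 10:50–14:45.
Chen → UTC: 14:00–16:05, 18:05–20:25, 21:15–21:35.
Anders → UTC: 06:00–07:40, 07:55–09:25, 16:25–17:00.
Uma → UTC: 02:00–05:40, 06:45–07:20, 07:40–13:00.
Sven ∩ Chen: 14:00–14:45.
Sven ∩ Chen ∩ Anders: (none).
Sven ∩ Chen ∩ Anders ∩ Uma: (none).
Windows ≥ 15 min: (none).

none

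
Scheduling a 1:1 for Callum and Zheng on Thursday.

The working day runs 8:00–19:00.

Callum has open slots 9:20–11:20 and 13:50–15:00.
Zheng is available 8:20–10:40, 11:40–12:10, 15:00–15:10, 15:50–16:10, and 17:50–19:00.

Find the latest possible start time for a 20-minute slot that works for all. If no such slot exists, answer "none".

10:20

Callum ∩ Zheng: 09:20–10:40.
Windows ≥ 20 min: 09:20–10:40.
Latest start in the last window 09:20–10:40 is 10:40 − 20 min = 10:20.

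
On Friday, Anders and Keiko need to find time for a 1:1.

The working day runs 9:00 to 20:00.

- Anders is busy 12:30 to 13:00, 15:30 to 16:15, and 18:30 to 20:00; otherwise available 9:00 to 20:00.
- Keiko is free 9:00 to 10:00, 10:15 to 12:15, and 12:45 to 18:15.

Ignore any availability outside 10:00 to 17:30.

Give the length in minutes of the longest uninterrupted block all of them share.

150 minutes

Anders free within 09:00–20:00: 09:00–12:30, 13:00–15:30, 16:15–18:30.
Anders ∩ Keiko: 09:00–10:00, 10:15–12:15, 13:00–15:30, 16:15–18:15.
Restricted to 10:00–17:30: 10:15–12:15, 13:00–15:30, 16:15–17:30.
Common window lengths: 120, 150, 75 min; longest is 150.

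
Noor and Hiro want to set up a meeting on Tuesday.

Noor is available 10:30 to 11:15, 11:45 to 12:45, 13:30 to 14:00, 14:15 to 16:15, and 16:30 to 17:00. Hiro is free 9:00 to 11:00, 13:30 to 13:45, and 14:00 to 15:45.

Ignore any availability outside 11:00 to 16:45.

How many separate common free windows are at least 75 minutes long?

Noor ∩ Hiro: 10:30–11:00, 13:30–13:45, 14:15–15:45.
Restricted to 11:00–16:45: 13:30–13:45, 14:15–15:45.
Windows ≥ 75 min: 14:15–15:45.
That's 1 window.

1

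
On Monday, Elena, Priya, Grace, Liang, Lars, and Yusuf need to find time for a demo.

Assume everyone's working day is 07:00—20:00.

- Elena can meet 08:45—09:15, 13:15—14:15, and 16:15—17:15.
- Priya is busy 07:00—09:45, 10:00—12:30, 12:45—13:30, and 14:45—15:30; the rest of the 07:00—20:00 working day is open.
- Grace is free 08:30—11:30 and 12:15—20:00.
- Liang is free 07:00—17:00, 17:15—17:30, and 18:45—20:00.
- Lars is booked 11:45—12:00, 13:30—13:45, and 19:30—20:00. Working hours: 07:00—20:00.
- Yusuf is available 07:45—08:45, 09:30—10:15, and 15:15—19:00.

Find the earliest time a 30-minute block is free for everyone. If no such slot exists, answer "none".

Priya free within 07:00–20:00: 09:45–10:00, 12:30–12:45, 13:30–14:45, 15:30–20:00.
Lars free within 07:00–20:00: 07:00–11:45, 12:00–13:30, 13:45–19:30.
Elena ∩ Priya: 13:30–14:15, 16:15–17:15.
Elena ∩ Priya ∩ Grace: 13:30–14:15, 16:15–17:15.
Elena ∩ Priya ∩ Grace ∩ Liang: 13:30–14:15, 16:15–17:00.
Elena ∩ Priya ∩ Grace ∩ Liang ∩ Lars: 13:45–14:15, 16:15–17:00.
Elena ∩ Priya ∩ Grace ∩ Liang ∩ Lars ∩ Yusuf: 16:15–17:00.
Windows ≥ 30 min: 16:15–17:00.
Earliest such window starts at 16:15.

16:15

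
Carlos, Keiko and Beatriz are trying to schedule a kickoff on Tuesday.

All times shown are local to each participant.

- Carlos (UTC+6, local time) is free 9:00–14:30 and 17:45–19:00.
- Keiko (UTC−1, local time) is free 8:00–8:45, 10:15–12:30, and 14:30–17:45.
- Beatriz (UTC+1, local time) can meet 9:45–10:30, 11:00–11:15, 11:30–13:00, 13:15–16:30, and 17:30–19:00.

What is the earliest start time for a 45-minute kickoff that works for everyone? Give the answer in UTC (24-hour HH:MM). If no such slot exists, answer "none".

Carlos → UTC: 03:00–08:30, 11:45–13:00.
Keiko → UTC: 09:00–09:45, 11:15–13:30, 15:30–18:45.
Beatriz → UTC: 08:45–09:30, 10:00–10:15, 10:30–12:00, 12:15–15:30, 16:30–18:00.
Carlos ∩ Keiko: 11:45–13:00.
Carlos ∩ Keiko ∩ Beatriz: 11:45–12:00, 12:15–13:00.
Windows ≥ 45 min: 12:15–13:00.
Earliest such window starts at 12:15.

12:15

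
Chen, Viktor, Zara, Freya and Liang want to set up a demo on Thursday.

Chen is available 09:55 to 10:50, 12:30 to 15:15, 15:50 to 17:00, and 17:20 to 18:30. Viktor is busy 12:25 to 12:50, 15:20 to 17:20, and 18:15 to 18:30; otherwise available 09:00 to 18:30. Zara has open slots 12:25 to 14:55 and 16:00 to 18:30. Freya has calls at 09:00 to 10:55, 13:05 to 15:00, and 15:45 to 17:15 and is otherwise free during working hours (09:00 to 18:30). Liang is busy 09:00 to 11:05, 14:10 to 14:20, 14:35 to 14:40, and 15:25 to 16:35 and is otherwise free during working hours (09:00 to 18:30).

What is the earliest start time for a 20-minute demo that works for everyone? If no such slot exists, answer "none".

Viktor free within 09:00–18:30: 09:00–12:25, 12:50–15:20, 17:20–18:15.
Freya free within 09:00–18:30: 10:55–13:05, 15:00–15:45, 17:15–18:30.
Liang free within 09:00–18:30: 11:05–14:10, 14:20–14:35, 14:40–15:25, 16:35–18:30.
Chen ∩ Viktor: 09:55–10:50, 12:50–15:15, 17:20–18:15.
Chen ∩ Viktor ∩ Zara: 12:50–14:55, 17:20–18:15.
Chen ∩ Viktor ∩ Zara ∩ Freya: 12:50–13:05, 17:20–18:15.
Chen ∩ Viktor ∩ Zara ∩ Freya ∩ Liang: 12:50–13:05, 17:20–18:15.
Windows ≥ 20 min: 17:20–18:15.
Earliest such window starts at 17:20.

17:20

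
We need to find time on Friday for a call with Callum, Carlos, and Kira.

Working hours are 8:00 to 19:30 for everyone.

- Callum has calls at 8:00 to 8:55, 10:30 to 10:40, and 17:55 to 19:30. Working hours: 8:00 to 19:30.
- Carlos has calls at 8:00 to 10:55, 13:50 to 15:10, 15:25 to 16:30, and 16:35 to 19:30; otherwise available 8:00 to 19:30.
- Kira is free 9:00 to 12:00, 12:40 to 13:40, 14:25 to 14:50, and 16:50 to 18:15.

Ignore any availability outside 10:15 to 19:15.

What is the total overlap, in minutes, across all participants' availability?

125 minutes

Callum free within 08:00–19:30: 08:55–10:30, 10:40–17:55.
Carlos free within 08:00–19:30: 10:55–13:50, 15:10–15:25, 16:30–16:35.
Callum ∩ Carlos: 10:55–13:50, 15:10–15:25, 16:30–16:35.
Callum ∩ Carlos ∩ Kira: 10:55–12:00, 12:40–13:40.
Restricted to 10:15–19:15: 10:55–12:00, 12:40–13:40.
Total common minutes: 65 + 60 = 125.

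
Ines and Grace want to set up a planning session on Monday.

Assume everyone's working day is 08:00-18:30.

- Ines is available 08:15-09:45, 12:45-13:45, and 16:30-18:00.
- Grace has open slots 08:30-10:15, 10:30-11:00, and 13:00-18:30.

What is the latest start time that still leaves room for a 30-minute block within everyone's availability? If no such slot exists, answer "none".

17:30

Ines ∩ Grace: 08:30–09:45, 13:00–13:45, 16:30–18:00.
Windows ≥ 30 min: 08:30–09:45, 13:00–13:45, 16:30–18:00.
Latest start in the last window 16:30–18:00 is 18:00 − 30 min = 17:30.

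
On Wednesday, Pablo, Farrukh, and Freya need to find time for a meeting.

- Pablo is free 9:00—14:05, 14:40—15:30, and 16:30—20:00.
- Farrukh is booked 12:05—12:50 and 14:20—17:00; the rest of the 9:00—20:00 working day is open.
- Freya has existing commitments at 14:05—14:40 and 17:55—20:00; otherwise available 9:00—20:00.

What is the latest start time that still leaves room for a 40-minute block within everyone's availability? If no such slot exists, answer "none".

17:15

Farrukh free within 09:00–20:00: 09:00–12:05, 12:50–14:20, 17:00–20:00.
Freya free within 09:00–20:00: 09:00–14:05, 14:40–17:55.
Pablo ∩ Farrukh: 09:00–12:05, 12:50–14:05, 17:00–20:00.
Pablo ∩ Farrukh ∩ Freya: 09:00–12:05, 12:50–14:05, 17:00–17:55.
Windows ≥ 40 min: 09:00–12:05, 12:50–14:05, 17:00–17:55.
Latest start in the last window 17:00–17:55 is 17:55 − 40 min = 17:15.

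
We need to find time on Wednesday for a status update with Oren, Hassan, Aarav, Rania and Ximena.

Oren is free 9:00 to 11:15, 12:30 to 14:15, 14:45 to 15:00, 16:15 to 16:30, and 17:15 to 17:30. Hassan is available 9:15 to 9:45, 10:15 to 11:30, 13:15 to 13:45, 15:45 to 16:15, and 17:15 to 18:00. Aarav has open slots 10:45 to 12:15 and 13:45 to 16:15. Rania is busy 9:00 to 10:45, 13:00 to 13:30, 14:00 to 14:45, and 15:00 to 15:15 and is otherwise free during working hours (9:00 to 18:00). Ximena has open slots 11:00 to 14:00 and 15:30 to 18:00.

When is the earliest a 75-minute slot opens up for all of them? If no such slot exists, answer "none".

none

Rania free within 09:00–18:00: 10:45–13:00, 13:30–14:00, 14:45–15:00, 15:15–18:00.
Oren ∩ Hassan: 09:15–09:45, 10:15–11:15, 13:15–13:45, 17:15–17:30.
Oren ∩ Hassan ∩ Aarav: 10:45–11:15.
Oren ∩ Hassan ∩ Aarav ∩ Rania: 10:45–11:15.
Oren ∩ Hassan ∩ Aarav ∩ Rania ∩ Ximena: 11:00–11:15.
Windows ≥ 75 min: (none).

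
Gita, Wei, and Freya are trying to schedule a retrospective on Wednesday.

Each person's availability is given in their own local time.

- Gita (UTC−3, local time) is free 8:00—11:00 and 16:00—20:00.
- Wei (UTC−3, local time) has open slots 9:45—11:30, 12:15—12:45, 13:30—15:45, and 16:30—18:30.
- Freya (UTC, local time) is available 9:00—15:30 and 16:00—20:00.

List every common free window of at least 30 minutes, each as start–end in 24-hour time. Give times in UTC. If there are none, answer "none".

Gita → UTC: 11:00–14:00, 19:00–23:00.
Wei → UTC: 12:45–14:30, 15:15–15:45, 16:30–18:45, 19:30–21:30.
Freya → UTC: 09:00–15:30, 16:00–20:00.
Gita ∩ Wei: 12:45–14:00, 19:30–21:30.
Gita ∩ Wei ∩ Freya: 12:45–14:00, 19:30–20:00.
Windows ≥ 30 min: 12:45–14:00, 19:30–20:00.

12:45–14:00, 19:30–20:00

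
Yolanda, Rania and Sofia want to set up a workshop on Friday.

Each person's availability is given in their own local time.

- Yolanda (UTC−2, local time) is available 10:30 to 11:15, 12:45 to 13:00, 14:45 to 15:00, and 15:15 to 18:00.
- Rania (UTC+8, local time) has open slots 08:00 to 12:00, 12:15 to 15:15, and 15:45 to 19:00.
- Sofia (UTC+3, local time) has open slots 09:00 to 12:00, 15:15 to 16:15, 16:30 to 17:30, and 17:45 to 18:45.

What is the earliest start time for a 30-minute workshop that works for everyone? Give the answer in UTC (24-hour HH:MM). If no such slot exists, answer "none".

Yolanda → UTC: 12:30–13:15, 14:45–15:00, 16:45–17:00, 17:15–20:00.
Rania → UTC: 00:00–04:00, 04:15–07:15, 07:45–11:00.
Sofia → UTC: 06:00–09:00, 12:15–13:15, 13:30–14:30, 14:45–15:45.
Yolanda ∩ Rania: (none).
Yolanda ∩ Rania ∩ Sofia: (none).
Windows ≥ 30 min: (none).

none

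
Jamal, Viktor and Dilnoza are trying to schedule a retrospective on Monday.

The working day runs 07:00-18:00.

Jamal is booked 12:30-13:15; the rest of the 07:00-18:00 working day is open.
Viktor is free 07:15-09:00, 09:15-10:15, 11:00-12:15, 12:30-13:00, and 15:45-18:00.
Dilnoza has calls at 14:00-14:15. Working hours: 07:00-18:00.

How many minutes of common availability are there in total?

Jamal free within 07:00–18:00: 07:00–12:30, 13:15–18:00.
Dilnoza free within 07:00–18:00: 07:00–14:00, 14:15–18:00.
Jamal ∩ Viktor: 07:15–09:00, 09:15–10:15, 11:00–12:15, 15:45–18:00.
Jamal ∩ Viktor ∩ Dilnoza: 07:15–09:00, 09:15–10:15, 11:00–12:15, 15:45–18:00.
Total common minutes: 105 + 60 + 75 + 135 = 375.

375 minutes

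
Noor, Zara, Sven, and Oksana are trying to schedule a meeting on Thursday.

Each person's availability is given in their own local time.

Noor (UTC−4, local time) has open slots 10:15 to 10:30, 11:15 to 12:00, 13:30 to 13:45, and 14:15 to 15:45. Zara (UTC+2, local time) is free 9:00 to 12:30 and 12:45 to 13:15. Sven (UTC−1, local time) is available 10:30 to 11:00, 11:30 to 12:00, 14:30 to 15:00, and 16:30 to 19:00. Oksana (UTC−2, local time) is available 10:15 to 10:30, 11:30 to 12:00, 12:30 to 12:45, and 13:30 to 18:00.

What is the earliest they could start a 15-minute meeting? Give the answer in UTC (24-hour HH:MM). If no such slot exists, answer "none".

Noor → UTC: 14:15–14:30, 15:15–16:00, 17:30–17:45, 18:15–19:45.
Zara → UTC: 07:00–10:30, 10:45–11:15.
Sven → UTC: 11:30–12:00, 12:30–13:00, 15:30–16:00, 17:30–20:00.
Oksana → UTC: 12:15–12:30, 13:30–14:00, 14:30–14:45, 15:30–20:00.
Noor ∩ Zara: (none).
Noor ∩ Zara ∩ Sven: (none).
Noor ∩ Zara ∩ Sven ∩ Oksana: (none).
Windows ≥ 15 min: (none).

none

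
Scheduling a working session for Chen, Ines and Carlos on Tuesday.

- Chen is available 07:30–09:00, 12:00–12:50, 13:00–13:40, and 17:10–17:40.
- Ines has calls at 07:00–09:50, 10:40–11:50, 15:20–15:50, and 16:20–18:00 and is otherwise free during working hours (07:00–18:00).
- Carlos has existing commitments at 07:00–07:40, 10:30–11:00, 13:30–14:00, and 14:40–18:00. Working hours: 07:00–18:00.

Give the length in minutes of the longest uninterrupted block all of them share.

50 minutes

Ines free within 07:00–18:00: 09:50–10:40, 11:50–15:20, 15:50–16:20.
Carlos free within 07:00–18:00: 07:40–10:30, 11:00–13:30, 14:00–14:40.
Chen ∩ Ines: 12:00–12:50, 13:00–13:40.
Chen ∩ Ines ∩ Carlos: 12:00–12:50, 13:00–13:30.
Common window lengths: 50, 30 min; longest is 50.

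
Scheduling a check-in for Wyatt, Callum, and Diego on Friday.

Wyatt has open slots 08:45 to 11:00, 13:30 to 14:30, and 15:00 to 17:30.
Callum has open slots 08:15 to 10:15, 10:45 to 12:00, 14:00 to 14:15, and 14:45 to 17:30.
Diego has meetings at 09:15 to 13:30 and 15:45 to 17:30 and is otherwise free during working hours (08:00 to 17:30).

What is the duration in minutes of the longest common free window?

45 minutes

Diego free within 08:00–17:30: 08:00–09:15, 13:30–15:45.
Wyatt ∩ Callum: 08:45–10:15, 10:45–11:00, 14:00–14:15, 15:00–17:30.
Wyatt ∩ Callum ∩ Diego: 08:45–09:15, 14:00–14:15, 15:00–15:45.
Common window lengths: 30, 15, 45 min; longest is 45.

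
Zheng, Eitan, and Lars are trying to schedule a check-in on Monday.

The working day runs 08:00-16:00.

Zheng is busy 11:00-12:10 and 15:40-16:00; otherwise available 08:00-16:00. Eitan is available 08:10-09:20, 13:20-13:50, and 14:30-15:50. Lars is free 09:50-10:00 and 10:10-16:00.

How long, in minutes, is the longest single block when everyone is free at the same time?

70 minutes

Zheng free within 08:00–16:00: 08:00–11:00, 12:10–15:40.
Zheng ∩ Eitan: 08:10–09:20, 13:20–13:50, 14:30–15:40.
Zheng ∩ Eitan ∩ Lars: 13:20–13:50, 14:30–15:40.
Common window lengths: 30, 70 min; longest is 70.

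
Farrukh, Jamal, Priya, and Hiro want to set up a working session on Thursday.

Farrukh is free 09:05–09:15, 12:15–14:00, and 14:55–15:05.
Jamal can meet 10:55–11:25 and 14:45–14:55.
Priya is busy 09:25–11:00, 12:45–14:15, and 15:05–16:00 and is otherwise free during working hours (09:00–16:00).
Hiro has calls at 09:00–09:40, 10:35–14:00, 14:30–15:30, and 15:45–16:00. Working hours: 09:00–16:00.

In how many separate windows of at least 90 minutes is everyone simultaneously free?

Priya free within 09:00–16:00: 09:00–09:25, 11:00–12:45, 14:15–15:05.
Hiro free within 09:00–16:00: 09:40–10:35, 14:00–14:30, 15:30–15:45.
Farrukh ∩ Jamal: (none).
Farrukh ∩ Jamal ∩ Priya: (none).
Farrukh ∩ Jamal ∩ Priya ∩ Hiro: (none).
Windows ≥ 90 min: (none).
That's 0 windows.

0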